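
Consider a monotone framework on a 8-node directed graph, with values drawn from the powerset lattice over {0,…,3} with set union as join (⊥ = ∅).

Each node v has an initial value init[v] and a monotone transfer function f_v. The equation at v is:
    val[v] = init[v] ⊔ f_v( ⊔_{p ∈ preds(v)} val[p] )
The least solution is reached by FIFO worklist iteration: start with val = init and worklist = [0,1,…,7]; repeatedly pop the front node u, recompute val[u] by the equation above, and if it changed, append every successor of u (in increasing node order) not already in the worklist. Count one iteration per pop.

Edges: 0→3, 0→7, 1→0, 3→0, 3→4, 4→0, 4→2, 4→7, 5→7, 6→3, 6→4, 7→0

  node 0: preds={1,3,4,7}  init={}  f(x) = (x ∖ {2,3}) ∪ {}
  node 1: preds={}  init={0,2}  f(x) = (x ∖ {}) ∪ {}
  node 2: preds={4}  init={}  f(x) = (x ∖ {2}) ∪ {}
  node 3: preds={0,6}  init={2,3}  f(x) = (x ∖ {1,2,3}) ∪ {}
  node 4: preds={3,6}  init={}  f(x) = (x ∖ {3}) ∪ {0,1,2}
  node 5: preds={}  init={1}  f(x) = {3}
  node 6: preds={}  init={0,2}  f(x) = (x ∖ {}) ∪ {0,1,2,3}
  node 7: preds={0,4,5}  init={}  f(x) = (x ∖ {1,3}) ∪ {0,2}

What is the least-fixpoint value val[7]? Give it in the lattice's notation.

{0,2}

Worklist (13 pops):
  #1 pop 0: in={0,2,3} → {0} (was {}); enqueue []
  #2 pop 1: in={} → {0,2} (no change)
  #3 pop 2: in={} → {} (no change)
  #4 pop 3: in={0,2} → {0,2,3} (was {2,3}); enqueue [0]
  #5 pop 4: in={0,2,3} → {0,1,2} (was {}); enqueue [2]
  #6 pop 5: in={} → {1,3} (was {1}); enqueue []
  #7 pop 6: in={} → {0,1,2,3} (was {0,2}); enqueue [3,4]
  #8 pop 7: in={0,1,2,3} → {0,2} (was {}); enqueue []
  #9 pop 0: in={0,1,2,3} → {0,1} (was {0}); enqueue [7]
  #10 pop 2: in={0,1,2} → {0,1} (was {}); enqueue []
  #11 pop 3: in={0,1,2,3} → {0,2,3} (no change)
  #12 pop 4: in={0,1,2,3} → {0,1,2} (no change)
  #13 pop 7: in={0,1,2,3} → {0,2} (no change)

Fixpoint:
  val[0] = {0,1}
  val[1] = {0,2}
  val[2] = {0,1}
  val[3] = {0,2,3}
  val[4] = {0,1,2}
  val[5] = {1,3}
  val[6] = {0,1,2,3}
  val[7] = {0,2}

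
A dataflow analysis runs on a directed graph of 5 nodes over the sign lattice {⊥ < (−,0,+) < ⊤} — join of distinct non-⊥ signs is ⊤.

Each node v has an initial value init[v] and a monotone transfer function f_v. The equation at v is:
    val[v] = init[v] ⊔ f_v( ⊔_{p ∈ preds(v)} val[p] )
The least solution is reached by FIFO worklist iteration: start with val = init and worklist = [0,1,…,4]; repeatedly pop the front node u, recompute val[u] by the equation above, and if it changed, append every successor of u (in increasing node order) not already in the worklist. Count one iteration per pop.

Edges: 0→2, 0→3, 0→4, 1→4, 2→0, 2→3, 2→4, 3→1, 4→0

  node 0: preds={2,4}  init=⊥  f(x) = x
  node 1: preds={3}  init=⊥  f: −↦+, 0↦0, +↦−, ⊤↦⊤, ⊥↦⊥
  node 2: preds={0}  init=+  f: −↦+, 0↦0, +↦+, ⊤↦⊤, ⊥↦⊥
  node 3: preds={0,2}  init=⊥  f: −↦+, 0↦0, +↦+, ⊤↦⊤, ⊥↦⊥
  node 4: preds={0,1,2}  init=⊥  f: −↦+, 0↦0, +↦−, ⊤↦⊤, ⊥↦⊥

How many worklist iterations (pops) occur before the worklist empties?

Iteration log — 14 steps:
  step 1. node 0  ⊔preds=+  new=+  old=⊥  +wl: 
  step 2. node 1  ⊔preds=⊥  new=⊥  stable
  step 3. node 2  ⊔preds=+  new=+  stable
  step 4. node 3  ⊔preds=+  new=+  old=⊥  +wl: 1
  step 5. node 4  ⊔preds=+  new=−  old=⊥  +wl: 0
  step 6. node 1  ⊔preds=+  new=−  old=⊥  +wl: 4
  step 7. node 0  ⊔preds=⊤  new=⊤  old=+  +wl: 2,3
  step 8. node 4  ⊔preds=⊤  new=⊤  old=−  +wl: 0
  step 9. node 2  ⊔preds=⊤  new=⊤  old=+  +wl: 4
  step 10. node 3  ⊔preds=⊤  new=⊤  old=+  +wl: 1
  step 11. node 0  ⊔preds=⊤  new=⊤  stable
  step 12. node 4  ⊔preds=⊤  new=⊤  stable
  step 13. node 1  ⊔preds=⊤  new=⊤  old=−  +wl: 4
  step 14. node 4  ⊔preds=⊤  new=⊤  stable

Least fixpoint reached:
  node 0: ⊤
  node 1: ⊤
  node 2: ⊤
  node 3: ⊤
  node 4: ⊤

14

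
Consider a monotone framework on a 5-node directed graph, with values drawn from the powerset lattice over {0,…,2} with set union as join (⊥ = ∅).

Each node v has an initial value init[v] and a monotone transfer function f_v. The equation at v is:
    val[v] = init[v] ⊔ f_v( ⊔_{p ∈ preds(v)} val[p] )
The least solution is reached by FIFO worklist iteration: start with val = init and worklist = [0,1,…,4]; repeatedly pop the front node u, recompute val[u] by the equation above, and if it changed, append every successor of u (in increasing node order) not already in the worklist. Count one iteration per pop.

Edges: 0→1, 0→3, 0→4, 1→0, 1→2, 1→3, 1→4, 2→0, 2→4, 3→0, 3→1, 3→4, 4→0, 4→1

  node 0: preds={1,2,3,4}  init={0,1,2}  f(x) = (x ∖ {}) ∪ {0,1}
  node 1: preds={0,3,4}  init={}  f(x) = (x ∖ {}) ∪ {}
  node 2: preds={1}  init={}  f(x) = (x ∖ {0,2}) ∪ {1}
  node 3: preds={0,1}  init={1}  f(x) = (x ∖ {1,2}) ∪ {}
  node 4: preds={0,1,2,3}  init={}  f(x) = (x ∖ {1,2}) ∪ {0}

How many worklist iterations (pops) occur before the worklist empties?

Trace (7 dequeues):
  [1] u=0 | in {1} | out {0,1,2} | ==
  [2] u=1 | in {0,1,2} | out {0,1,2} | prev {} | push {0}
  [3] u=2 | in {0,1,2} | out {1} | prev {} | push {}
  [4] u=3 | in {0,1,2} | out {0,1} | prev {1} | push {1}
  [5] u=4 | in {0,1,2} | out {0} | prev {} | push {}
  [6] u=0 | in {0,1,2} | out {0,1,2} | ==
  [7] u=1 | in {0,1,2} | out {0,1,2} | ==

Converged values:
  [0] {0,1,2}
  [1] {0,1,2}
  [2] {1}
  [3] {0,1}
  [4] {0}

7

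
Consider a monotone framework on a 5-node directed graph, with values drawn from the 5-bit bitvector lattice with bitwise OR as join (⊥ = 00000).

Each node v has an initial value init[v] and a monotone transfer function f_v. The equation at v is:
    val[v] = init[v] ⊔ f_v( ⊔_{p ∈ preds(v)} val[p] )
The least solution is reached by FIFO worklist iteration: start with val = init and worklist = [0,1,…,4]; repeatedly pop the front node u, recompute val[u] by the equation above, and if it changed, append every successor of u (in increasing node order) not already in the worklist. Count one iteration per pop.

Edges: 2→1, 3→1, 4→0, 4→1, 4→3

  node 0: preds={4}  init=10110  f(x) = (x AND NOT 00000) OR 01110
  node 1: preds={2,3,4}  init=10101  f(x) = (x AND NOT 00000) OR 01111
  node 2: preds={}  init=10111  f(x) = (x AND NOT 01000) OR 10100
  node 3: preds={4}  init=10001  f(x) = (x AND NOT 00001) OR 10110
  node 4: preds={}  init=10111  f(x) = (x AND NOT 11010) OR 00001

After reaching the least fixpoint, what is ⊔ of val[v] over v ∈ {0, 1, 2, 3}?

11111

Iteration log — 6 steps:
  step 1. node 0  ⊔preds=10111  new=11111  old=10110  +wl: 
  step 2. node 1  ⊔preds=10111  new=11111  old=10101  +wl: 
  step 3. node 2  ⊔preds=00000  new=10111  stable
  step 4. node 3  ⊔preds=10111  new=10111  old=10001  +wl: 1
  step 5. node 4  ⊔preds=00000  new=10111  stable
  step 6. node 1  ⊔preds=10111  new=11111  stable

Least fixpoint reached:
  node 0: 11111
  node 1: 11111
  node 2: 10111
  node 3: 10111
  node 4: 10111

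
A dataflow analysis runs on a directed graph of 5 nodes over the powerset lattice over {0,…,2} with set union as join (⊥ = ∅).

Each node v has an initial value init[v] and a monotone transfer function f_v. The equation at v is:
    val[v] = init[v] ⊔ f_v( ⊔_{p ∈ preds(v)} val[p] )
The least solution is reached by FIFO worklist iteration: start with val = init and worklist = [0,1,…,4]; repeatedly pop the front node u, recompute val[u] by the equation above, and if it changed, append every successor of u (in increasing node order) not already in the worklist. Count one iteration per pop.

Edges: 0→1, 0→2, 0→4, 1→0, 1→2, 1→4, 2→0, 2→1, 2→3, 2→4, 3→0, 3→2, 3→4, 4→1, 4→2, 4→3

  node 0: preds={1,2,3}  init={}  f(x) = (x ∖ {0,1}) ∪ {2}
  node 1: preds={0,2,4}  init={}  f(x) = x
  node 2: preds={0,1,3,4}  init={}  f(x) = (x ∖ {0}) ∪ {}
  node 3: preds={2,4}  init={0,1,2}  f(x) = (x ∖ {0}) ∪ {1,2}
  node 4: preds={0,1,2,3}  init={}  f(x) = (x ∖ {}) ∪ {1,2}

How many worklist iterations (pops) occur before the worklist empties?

11

Trace (11 dequeues):
  [1] u=0 | in {0,1,2} | out {2} | prev {} | push {}
  [2] u=1 | in {2} | out {2} | prev {} | push {0}
  [3] u=2 | in {0,1,2} | out {1,2} | prev {} | push {1}
  [4] u=3 | in {1,2} | out {0,1,2} | ==
  [5] u=4 | in {0,1,2} | out {0,1,2} | prev {} | push {2,3}
  [6] u=0 | in {0,1,2} | out {2} | ==
  [7] u=1 | in {0,1,2} | out {0,1,2} | prev {2} | push {0,4}
  [8] u=2 | in {0,1,2} | out {1,2} | ==
  [9] u=3 | in {0,1,2} | out {0,1,2} | ==
  [10] u=0 | in {0,1,2} | out {2} | ==
  [11] u=4 | in {0,1,2} | out {0,1,2} | ==

Converged values:
  [0] {2}
  [1] {0,1,2}
  [2] {1,2}
  [3] {0,1,2}
  [4] {0,1,2}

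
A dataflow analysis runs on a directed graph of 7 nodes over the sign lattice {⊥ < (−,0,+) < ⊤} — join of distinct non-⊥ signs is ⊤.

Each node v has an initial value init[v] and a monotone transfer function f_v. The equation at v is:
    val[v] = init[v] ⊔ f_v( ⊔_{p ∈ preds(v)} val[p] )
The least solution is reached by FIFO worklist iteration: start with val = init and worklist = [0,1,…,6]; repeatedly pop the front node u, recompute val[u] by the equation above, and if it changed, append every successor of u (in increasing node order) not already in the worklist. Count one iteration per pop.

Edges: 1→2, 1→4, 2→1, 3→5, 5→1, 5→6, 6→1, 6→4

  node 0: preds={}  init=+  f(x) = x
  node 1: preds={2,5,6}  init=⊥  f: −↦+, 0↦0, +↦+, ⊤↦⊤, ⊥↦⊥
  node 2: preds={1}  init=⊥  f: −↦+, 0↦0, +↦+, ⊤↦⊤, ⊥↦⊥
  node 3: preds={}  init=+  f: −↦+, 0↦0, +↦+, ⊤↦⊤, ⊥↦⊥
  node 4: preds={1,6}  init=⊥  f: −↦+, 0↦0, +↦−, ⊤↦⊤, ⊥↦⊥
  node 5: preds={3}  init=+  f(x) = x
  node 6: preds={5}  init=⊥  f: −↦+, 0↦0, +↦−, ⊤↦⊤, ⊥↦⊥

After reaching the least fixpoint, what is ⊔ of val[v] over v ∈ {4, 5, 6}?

⊤

Iteration log — 11 steps:
  step 1. node 0  ⊔preds=⊥  new=+  stable
  step 2. node 1  ⊔preds=+  new=+  old=⊥  +wl: 
  step 3. node 2  ⊔preds=+  new=+  old=⊥  +wl: 1
  step 4. node 3  ⊔preds=⊥  new=+  stable
  step 5. node 4  ⊔preds=+  new=−  old=⊥  +wl: 
  step 6. node 5  ⊔preds=+  new=+  stable
  step 7. node 6  ⊔preds=+  new=−  old=⊥  +wl: 4
  step 8. node 1  ⊔preds=⊤  new=⊤  old=+  +wl: 2
  step 9. node 4  ⊔preds=⊤  new=⊤  old=−  +wl: 
  step 10. node 2  ⊔preds=⊤  new=⊤  old=+  +wl: 1
  step 11. node 1  ⊔preds=⊤  new=⊤  stable

Least fixpoint reached:
  node 0: +
  node 1: ⊤
  node 2: ⊤
  node 3: +
  node 4: ⊤
  node 5: +
  node 6: −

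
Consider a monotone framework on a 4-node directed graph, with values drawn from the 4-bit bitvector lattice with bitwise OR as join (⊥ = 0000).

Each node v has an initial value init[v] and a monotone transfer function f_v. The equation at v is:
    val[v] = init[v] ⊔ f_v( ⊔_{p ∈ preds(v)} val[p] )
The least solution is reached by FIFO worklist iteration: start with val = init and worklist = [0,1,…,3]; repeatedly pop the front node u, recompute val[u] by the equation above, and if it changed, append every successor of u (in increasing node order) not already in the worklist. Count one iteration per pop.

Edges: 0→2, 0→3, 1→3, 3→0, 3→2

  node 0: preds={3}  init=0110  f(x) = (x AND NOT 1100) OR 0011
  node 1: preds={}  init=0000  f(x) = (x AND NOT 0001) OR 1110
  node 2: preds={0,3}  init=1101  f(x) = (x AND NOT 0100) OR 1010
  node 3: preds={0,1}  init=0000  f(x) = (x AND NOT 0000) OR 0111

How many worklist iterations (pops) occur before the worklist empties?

6

Trace (6 dequeues):
  [1] u=0 | in 0000 | out 0111 | prev 0110 | push {}
  [2] u=1 | in 0000 | out 1110 | prev 0000 | push {}
  [3] u=2 | in 0111 | out 1111 | prev 1101 | push {}
  [4] u=3 | in 1111 | out 1111 | prev 0000 | push {0,2}
  [5] u=0 | in 1111 | out 0111 | ==
  [6] u=2 | in 1111 | out 1111 | ==

Converged values:
  [0] 0111
  [1] 1110
  [2] 1111
  [3] 1111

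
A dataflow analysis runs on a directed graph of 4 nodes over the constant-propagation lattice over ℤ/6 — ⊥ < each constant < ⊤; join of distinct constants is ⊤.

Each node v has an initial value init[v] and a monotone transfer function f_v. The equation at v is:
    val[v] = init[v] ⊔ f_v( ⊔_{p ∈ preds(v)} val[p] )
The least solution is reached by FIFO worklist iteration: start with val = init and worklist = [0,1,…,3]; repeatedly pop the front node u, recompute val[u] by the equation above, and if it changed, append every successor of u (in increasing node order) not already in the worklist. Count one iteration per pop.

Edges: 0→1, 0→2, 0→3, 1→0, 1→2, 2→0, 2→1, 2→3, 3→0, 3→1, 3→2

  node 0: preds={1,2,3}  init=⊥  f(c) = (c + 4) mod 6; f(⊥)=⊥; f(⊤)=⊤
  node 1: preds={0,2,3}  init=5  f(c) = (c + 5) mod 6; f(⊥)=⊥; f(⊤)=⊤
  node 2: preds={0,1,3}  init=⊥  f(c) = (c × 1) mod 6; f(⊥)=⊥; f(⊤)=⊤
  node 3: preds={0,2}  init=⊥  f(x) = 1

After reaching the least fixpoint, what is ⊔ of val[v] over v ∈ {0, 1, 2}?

Trace (8 dequeues):
  [1] u=0 | in 5 | out 3 | prev ⊥ | push {}
  [2] u=1 | in 3 | out ⊤ | prev 5 | push {0}
  [3] u=2 | in ⊤ | out ⊤ | prev ⊥ | push {1}
  [4] u=3 | in ⊤ | out 1 | prev ⊥ | push {2}
  [5] u=0 | in ⊤ | out ⊤ | prev 3 | push {3}
  [6] u=1 | in ⊤ | out ⊤ | ==
  [7] u=2 | in ⊤ | out ⊤ | ==
  [8] u=3 | in ⊤ | out 1 | ==

Converged values:
  [0] ⊤
  [1] ⊤
  [2] ⊤
  [3] 1

⊤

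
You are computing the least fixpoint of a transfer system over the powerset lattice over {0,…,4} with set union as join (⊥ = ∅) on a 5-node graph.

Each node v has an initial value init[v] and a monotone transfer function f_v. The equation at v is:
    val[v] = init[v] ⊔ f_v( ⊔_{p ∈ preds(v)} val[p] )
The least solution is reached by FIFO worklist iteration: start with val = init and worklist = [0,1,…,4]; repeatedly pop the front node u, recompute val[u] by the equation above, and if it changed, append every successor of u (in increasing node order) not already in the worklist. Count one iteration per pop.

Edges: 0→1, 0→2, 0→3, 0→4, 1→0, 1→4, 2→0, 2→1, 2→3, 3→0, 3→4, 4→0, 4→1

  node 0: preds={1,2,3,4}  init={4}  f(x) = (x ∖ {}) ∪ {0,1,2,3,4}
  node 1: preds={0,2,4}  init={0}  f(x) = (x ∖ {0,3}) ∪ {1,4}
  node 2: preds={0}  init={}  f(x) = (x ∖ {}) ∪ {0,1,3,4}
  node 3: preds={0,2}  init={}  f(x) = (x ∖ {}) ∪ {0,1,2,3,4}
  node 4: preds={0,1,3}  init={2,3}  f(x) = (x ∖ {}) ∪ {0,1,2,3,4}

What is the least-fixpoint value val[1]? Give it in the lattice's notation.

Worklist (7 pops):
  #1 pop 0: in={0,2,3} → {0,1,2,3,4} (was {4}); enqueue []
  #2 pop 1: in={0,1,2,3,4} → {0,1,2,4} (was {0}); enqueue [0]
  #3 pop 2: in={0,1,2,3,4} → {0,1,2,3,4} (was {}); enqueue [1]
  #4 pop 3: in={0,1,2,3,4} → {0,1,2,3,4} (was {}); enqueue []
  #5 pop 4: in={0,1,2,3,4} → {0,1,2,3,4} (was {2,3}); enqueue []
  #6 pop 0: in={0,1,2,3,4} → {0,1,2,3,4} (no change)
  #7 pop 1: in={0,1,2,3,4} → {0,1,2,4} (no change)

Fixpoint:
  val[0] = {0,1,2,3,4}
  val[1] = {0,1,2,4}
  val[2] = {0,1,2,3,4}
  val[3] = {0,1,2,3,4}
  val[4] = {0,1,2,3,4}

{0,1,2,4}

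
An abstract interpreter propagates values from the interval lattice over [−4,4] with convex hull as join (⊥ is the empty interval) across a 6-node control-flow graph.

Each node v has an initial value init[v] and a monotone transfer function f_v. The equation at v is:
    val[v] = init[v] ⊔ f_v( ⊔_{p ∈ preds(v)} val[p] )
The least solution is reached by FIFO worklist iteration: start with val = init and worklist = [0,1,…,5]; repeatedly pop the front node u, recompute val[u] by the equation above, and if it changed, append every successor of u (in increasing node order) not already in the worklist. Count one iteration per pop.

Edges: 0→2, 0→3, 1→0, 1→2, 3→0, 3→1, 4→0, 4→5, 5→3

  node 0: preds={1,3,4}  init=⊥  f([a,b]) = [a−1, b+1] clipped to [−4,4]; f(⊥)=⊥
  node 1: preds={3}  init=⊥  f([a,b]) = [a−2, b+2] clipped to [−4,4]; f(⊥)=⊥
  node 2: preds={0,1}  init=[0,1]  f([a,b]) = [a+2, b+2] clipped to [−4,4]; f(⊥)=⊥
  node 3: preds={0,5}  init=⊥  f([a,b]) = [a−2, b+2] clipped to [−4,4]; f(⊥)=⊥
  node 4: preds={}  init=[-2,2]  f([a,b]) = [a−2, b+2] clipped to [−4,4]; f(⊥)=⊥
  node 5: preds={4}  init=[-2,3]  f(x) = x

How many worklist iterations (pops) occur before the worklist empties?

Worklist (11 pops):
  #1 pop 0: in=[-2,2] → [-3,3] (was ⊥); enqueue []
  #2 pop 1: in=⊥ → ⊥ (no change)
  #3 pop 2: in=[-3,3] → [-1,4] (was [0,1]); enqueue []
  #4 pop 3: in=[-3,3] → [-4,4] (was ⊥); enqueue [0,1]
  #5 pop 4: in=⊥ → [-2,2] (no change)
  #6 pop 5: in=[-2,2] → [-2,3] (no change)
  #7 pop 0: in=[-4,4] → [-4,4] (was [-3,3]); enqueue [2,3]
  #8 pop 1: in=[-4,4] → [-4,4] (was ⊥); enqueue [0]
  #9 pop 2: in=[-4,4] → [-2,4] (was [-1,4]); enqueue []
  #10 pop 3: in=[-4,4] → [-4,4] (no change)
  #11 pop 0: in=[-4,4] → [-4,4] (no change)

Fixpoint:
  val[0] = [-4,4]
  val[1] = [-4,4]
  val[2] = [-2,4]
  val[3] = [-4,4]
  val[4] = [-2,2]
  val[5] = [-2,3]

11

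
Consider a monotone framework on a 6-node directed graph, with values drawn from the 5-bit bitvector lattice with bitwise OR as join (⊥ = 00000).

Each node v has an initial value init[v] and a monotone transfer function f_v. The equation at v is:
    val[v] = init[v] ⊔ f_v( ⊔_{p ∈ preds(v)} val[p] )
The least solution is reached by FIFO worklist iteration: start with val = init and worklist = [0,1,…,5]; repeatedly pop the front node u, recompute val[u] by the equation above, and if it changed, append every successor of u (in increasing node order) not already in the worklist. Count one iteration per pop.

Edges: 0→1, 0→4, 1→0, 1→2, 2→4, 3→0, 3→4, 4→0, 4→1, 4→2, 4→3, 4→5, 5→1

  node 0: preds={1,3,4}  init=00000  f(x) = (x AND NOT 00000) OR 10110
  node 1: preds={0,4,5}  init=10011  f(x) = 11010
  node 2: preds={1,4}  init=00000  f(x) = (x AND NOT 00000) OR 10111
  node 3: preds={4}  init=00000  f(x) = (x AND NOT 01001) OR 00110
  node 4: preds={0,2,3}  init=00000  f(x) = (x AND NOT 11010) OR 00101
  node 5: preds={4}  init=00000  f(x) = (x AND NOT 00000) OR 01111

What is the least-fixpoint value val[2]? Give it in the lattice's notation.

11111

Iteration log — 11 steps:
  step 1. node 0  ⊔preds=10011  new=10111  old=00000  +wl: 
  step 2. node 1  ⊔preds=10111  new=11011  old=10011  +wl: 0
  step 3. node 2  ⊔preds=11011  new=11111  old=00000  +wl: 
  step 4. node 3  ⊔preds=00000  new=00110  old=00000  +wl: 
  step 5. node 4  ⊔preds=11111  new=00101  old=00000  +wl: 1,2,3
  step 6. node 5  ⊔preds=00101  new=01111  old=00000  +wl: 
  step 7. node 0  ⊔preds=11111  new=11111  old=10111  +wl: 4
  step 8. node 1  ⊔preds=11111  new=11011  stable
  step 9. node 2  ⊔preds=11111  new=11111  stable
  step 10. node 3  ⊔preds=00101  new=00110  stable
  step 11. node 4  ⊔preds=11111  new=00101  stable

Least fixpoint reached:
  node 0: 11111
  node 1: 11011
  node 2: 11111
  node 3: 00110
  node 4: 00101
  node 5: 01111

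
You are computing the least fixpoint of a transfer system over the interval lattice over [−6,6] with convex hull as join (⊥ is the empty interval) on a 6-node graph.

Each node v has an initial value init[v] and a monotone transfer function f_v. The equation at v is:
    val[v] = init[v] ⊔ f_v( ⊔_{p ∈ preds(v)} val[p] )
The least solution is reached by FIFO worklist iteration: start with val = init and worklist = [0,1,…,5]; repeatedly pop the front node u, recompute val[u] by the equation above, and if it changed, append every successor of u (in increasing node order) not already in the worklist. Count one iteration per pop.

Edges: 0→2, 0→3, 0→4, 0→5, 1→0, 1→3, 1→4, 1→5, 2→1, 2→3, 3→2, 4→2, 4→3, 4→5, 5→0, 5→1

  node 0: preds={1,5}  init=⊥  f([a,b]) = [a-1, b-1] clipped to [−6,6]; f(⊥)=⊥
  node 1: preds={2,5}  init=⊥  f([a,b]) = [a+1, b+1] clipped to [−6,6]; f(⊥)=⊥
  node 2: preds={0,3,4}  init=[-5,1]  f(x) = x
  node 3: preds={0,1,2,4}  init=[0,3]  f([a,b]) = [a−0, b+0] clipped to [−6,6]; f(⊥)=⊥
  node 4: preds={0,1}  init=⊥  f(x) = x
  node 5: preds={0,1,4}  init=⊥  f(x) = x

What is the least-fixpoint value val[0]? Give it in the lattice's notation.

Iteration log — 32 steps:
  step 1. node 0  ⊔preds=⊥  new=⊥  stable
  step 2. node 1  ⊔preds=[-5,1]  new=[-4,2]  old=⊥  +wl: 0
  step 3. node 2  ⊔preds=[0,3]  new=[-5,3]  old=[-5,1]  +wl: 1
  step 4. node 3  ⊔preds=[-5,3]  new=[-5,3]  old=[0,3]  +wl: 2
  step 5. node 4  ⊔preds=[-4,2]  new=[-4,2]  old=⊥  +wl: 3
  step 6. node 5  ⊔preds=[-4,2]  new=[-4,2]  old=⊥  +wl: 
  step 7. node 0  ⊔preds=[-4,2]  new=[-5,1]  old=⊥  +wl: 4,5
  step 8. node 1  ⊔preds=[-5,3]  new=[-4,4]  old=[-4,2]  +wl: 0
  step 9. node 2  ⊔preds=[-5,3]  new=[-5,3]  stable
  step 10. node 3  ⊔preds=[-5,4]  new=[-5,4]  old=[-5,3]  +wl: 2
  step 11. node 4  ⊔preds=[-5,4]  new=[-5,4]  old=[-4,2]  +wl: 3
  step 12. node 5  ⊔preds=[-5,4]  new=[-5,4]  old=[-4,2]  +wl: 1
  step 13. node 0  ⊔preds=[-5,4]  new=[-6,3]  old=[-5,1]  +wl: 4,5
  step 14. node 2  ⊔preds=[-6,4]  new=[-6,4]  old=[-5,3]  +wl: 
  step 15. node 3  ⊔preds=[-6,4]  new=[-6,4]  old=[-5,4]  +wl: 2
  step 16. node 1  ⊔preds=[-6,4]  new=[-5,5]  old=[-4,4]  +wl: 0,3
  step 17. node 4  ⊔preds=[-6,5]  new=[-6,5]  old=[-5,4]  +wl: 
  step 18. node 5  ⊔preds=[-6,5]  new=[-6,5]  old=[-5,4]  +wl: 1
  step 19. node 2  ⊔preds=[-6,5]  new=[-6,5]  old=[-6,4]  +wl: 
  step 20. node 0  ⊔preds=[-6,5]  new=[-6,4]  old=[-6,3]  +wl: 2,4,5
  step 21. node 3  ⊔preds=[-6,5]  new=[-6,5]  old=[-6,4]  +wl: 
  step 22. node 1  ⊔preds=[-6,5]  new=[-5,6]  old=[-5,5]  +wl: 0,3
  step 23. node 2  ⊔preds=[-6,5]  new=[-6,5]  stable
  step 24. node 4  ⊔preds=[-6,6]  new=[-6,6]  old=[-6,5]  +wl: 2
  step 25. node 5  ⊔preds=[-6,6]  new=[-6,6]  old=[-6,5]  +wl: 1
  step 26. node 0  ⊔preds=[-6,6]  new=[-6,5]  old=[-6,4]  +wl: 4,5
  step 27. node 3  ⊔preds=[-6,6]  new=[-6,6]  old=[-6,5]  +wl: 
  step 28. node 2  ⊔preds=[-6,6]  new=[-6,6]  old=[-6,5]  +wl: 3
  step 29. node 1  ⊔preds=[-6,6]  new=[-5,6]  stable
  step 30. node 4  ⊔preds=[-6,6]  new=[-6,6]  stable
  step 31. node 5  ⊔preds=[-6,6]  new=[-6,6]  stable
  step 32. node 3  ⊔preds=[-6,6]  new=[-6,6]  stable

Least fixpoint reached:
  node 0: [-6,5]
  node 1: [-5,6]
  node 2: [-6,6]
  node 3: [-6,6]
  node 4: [-6,6]
  node 5: [-6,6]

[-6,5]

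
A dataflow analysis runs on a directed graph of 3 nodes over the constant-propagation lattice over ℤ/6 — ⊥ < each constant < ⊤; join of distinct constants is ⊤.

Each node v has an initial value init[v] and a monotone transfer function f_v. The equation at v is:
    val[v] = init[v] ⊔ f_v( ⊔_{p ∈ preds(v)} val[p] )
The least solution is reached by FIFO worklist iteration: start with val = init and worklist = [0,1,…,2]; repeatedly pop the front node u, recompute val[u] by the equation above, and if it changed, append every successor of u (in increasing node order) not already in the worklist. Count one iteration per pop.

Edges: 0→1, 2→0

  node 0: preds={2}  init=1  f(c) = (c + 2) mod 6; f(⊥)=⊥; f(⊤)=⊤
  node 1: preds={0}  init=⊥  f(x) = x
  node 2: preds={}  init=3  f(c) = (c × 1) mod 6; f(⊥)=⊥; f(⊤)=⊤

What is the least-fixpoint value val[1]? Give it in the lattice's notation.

Trace (3 dequeues):
  [1] u=0 | in 3 | out ⊤ | prev 1 | push {}
  [2] u=1 | in ⊤ | out ⊤ | prev ⊥ | push {}
  [3] u=2 | in ⊥ | out 3 | ==

Converged values:
  [0] ⊤
  [1] ⊤
  [2] 3

⊤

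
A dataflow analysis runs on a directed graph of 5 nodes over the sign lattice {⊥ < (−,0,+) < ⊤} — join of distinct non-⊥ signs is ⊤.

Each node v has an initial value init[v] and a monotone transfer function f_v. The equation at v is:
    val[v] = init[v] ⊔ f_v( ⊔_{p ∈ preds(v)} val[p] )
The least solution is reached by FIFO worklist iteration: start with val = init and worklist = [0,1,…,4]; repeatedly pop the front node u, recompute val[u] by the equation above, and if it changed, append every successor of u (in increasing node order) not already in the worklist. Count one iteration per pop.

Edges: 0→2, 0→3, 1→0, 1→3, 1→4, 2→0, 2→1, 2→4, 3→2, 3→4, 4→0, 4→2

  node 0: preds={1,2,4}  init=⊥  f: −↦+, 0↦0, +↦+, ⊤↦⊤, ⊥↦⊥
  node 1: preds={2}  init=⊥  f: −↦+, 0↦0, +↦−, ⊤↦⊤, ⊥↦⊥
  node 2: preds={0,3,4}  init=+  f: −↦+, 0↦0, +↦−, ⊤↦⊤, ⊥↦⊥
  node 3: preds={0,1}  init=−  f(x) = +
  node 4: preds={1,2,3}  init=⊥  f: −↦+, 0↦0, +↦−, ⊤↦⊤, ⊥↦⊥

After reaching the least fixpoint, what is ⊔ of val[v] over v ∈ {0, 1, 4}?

Trace (11 dequeues):
  [1] u=0 | in + | out + | prev ⊥ | push {}
  [2] u=1 | in + | out − | prev ⊥ | push {0}
  [3] u=2 | in ⊤ | out ⊤ | prev + | push {1}
  [4] u=3 | in ⊤ | out ⊤ | prev − | push {2}
  [5] u=4 | in ⊤ | out ⊤ | prev ⊥ | push {}
  [6] u=0 | in ⊤ | out ⊤ | prev + | push {3}
  [7] u=1 | in ⊤ | out ⊤ | prev − | push {0,4}
  [8] u=2 | in ⊤ | out ⊤ | ==
  [9] u=3 | in ⊤ | out ⊤ | ==
  [10] u=0 | in ⊤ | out ⊤ | ==
  [11] u=4 | in ⊤ | out ⊤ | ==

Converged values:
  [0] ⊤
  [1] ⊤
  [2] ⊤
  [3] ⊤
  [4] ⊤

⊤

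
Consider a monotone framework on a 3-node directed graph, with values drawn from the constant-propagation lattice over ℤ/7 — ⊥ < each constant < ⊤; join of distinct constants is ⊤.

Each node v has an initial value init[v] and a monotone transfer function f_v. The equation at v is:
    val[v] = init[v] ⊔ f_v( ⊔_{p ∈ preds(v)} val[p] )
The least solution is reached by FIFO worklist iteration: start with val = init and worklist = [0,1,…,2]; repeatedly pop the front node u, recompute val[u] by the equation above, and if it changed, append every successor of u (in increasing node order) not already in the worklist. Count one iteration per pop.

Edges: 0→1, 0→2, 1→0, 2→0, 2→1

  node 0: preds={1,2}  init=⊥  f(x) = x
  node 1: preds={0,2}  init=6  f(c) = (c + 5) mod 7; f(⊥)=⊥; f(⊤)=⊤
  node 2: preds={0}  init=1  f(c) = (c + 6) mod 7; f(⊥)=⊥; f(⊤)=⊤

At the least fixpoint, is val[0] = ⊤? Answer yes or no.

yes

Worklist (5 pops):
  #1 pop 0: in=⊤ → ⊤ (was ⊥); enqueue []
  #2 pop 1: in=⊤ → ⊤ (was 6); enqueue [0]
  #3 pop 2: in=⊤ → ⊤ (was 1); enqueue [1]
  #4 pop 0: in=⊤ → ⊤ (no change)
  #5 pop 1: in=⊤ → ⊤ (no change)

Fixpoint:
  val[0] = ⊤
  val[1] = ⊤
  val[2] = ⊤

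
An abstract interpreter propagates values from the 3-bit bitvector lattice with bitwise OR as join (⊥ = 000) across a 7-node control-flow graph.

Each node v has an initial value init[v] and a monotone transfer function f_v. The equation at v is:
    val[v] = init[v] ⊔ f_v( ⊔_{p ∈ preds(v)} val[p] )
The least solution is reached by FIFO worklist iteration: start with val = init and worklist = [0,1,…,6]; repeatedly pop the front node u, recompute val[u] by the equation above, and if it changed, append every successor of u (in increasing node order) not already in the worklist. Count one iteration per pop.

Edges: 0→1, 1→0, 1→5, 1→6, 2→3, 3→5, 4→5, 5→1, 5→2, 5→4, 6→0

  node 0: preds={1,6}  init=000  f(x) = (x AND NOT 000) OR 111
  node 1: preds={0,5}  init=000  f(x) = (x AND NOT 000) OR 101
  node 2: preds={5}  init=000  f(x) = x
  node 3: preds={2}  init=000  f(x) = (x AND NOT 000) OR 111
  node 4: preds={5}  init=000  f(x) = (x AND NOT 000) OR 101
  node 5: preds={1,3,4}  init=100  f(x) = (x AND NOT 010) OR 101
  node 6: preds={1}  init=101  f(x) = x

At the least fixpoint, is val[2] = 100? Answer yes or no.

no

Trace (12 dequeues):
  [1] u=0 | in 101 | out 111 | prev 000 | push {}
  [2] u=1 | in 111 | out 111 | prev 000 | push {0}
  [3] u=2 | in 100 | out 100 | prev 000 | push {}
  [4] u=3 | in 100 | out 111 | prev 000 | push {}
  [5] u=4 | in 100 | out 101 | prev 000 | push {}
  [6] u=5 | in 111 | out 101 | prev 100 | push {1,2,4}
  [7] u=6 | in 111 | out 111 | prev 101 | push {}
  [8] u=0 | in 111 | out 111 | ==
  [9] u=1 | in 111 | out 111 | ==
  [10] u=2 | in 101 | out 101 | prev 100 | push {3}
  [11] u=4 | in 101 | out 101 | ==
  [12] u=3 | in 101 | out 111 | ==

Converged values:
  [0] 111
  [1] 111
  [2] 101
  [3] 111
  [4] 101
  [5] 101
  [6] 111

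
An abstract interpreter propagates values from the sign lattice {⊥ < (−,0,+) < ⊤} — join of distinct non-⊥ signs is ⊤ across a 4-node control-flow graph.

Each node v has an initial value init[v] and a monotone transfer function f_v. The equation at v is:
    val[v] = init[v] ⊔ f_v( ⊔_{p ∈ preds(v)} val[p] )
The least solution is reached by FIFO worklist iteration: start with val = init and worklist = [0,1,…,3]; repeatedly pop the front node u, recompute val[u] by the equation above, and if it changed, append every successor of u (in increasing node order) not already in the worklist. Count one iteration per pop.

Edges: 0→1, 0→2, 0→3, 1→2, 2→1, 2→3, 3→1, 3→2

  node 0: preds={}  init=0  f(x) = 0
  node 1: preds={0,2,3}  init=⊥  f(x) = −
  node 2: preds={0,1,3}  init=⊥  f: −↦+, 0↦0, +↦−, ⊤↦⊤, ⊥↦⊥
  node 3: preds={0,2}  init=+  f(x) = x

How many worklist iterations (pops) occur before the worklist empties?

Iteration log — 6 steps:
  step 1. node 0  ⊔preds=⊥  new=0  stable
  step 2. node 1  ⊔preds=⊤  new=−  old=⊥  +wl: 
  step 3. node 2  ⊔preds=⊤  new=⊤  old=⊥  +wl: 1
  step 4. node 3  ⊔preds=⊤  new=⊤  old=+  +wl: 2
  step 5. node 1  ⊔preds=⊤  new=−  stable
  step 6. node 2  ⊔preds=⊤  new=⊤  stable

Least fixpoint reached:
  node 0: 0
  node 1: −
  node 2: ⊤
  node 3: ⊤

6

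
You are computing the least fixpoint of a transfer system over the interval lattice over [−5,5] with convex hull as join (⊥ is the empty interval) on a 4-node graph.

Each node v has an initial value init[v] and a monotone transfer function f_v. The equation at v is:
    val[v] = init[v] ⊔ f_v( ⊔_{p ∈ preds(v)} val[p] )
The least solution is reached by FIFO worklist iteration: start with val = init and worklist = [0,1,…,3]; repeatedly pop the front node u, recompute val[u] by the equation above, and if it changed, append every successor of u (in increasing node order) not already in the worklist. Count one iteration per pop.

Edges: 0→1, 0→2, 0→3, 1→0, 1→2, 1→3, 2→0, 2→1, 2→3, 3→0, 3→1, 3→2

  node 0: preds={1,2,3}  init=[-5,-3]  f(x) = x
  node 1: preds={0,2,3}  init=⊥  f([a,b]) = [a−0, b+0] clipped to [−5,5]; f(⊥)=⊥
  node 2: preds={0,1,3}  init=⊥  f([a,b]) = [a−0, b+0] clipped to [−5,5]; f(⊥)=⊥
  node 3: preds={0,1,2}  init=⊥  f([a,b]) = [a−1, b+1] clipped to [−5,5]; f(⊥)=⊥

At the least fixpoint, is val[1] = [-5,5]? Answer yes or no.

Iteration log — 38 steps:
  step 1. node 0  ⊔preds=⊥  new=[-5,-3]  stable
  step 2. node 1  ⊔preds=[-5,-3]  new=[-5,-3]  old=⊥  +wl: 0
  step 3. node 2  ⊔preds=[-5,-3]  new=[-5,-3]  old=⊥  +wl: 1
  step 4. node 3  ⊔preds=[-5,-3]  new=[-5,-2]  old=⊥  +wl: 2
  step 5. node 0  ⊔preds=[-5,-2]  new=[-5,-2]  old=[-5,-3]  +wl: 3
  step 6. node 1  ⊔preds=[-5,-2]  new=[-5,-2]  old=[-5,-3]  +wl: 0
  step 7. node 2  ⊔preds=[-5,-2]  new=[-5,-2]  old=[-5,-3]  +wl: 1
  step 8. node 3  ⊔preds=[-5,-2]  new=[-5,-1]  old=[-5,-2]  +wl: 2
  step 9. node 0  ⊔preds=[-5,-1]  new=[-5,-1]  old=[-5,-2]  +wl: 3
  step 10. node 1  ⊔preds=[-5,-1]  new=[-5,-1]  old=[-5,-2]  +wl: 0
  step 11. node 2  ⊔preds=[-5,-1]  new=[-5,-1]  old=[-5,-2]  +wl: 1
  step 12. node 3  ⊔preds=[-5,-1]  new=[-5,0]  old=[-5,-1]  +wl: 2
  step 13. node 0  ⊔preds=[-5,0]  new=[-5,0]  old=[-5,-1]  +wl: 3
  step 14. node 1  ⊔preds=[-5,0]  new=[-5,0]  old=[-5,-1]  +wl: 0
  step 15. node 2  ⊔preds=[-5,0]  new=[-5,0]  old=[-5,-1]  +wl: 1
  step 16. node 3  ⊔preds=[-5,0]  new=[-5,1]  old=[-5,0]  +wl: 2
  step 17. node 0  ⊔preds=[-5,1]  new=[-5,1]  old=[-5,0]  +wl: 3
  step 18. node 1  ⊔preds=[-5,1]  new=[-5,1]  old=[-5,0]  +wl: 0
  step 19. node 2  ⊔preds=[-5,1]  new=[-5,1]  old=[-5,0]  +wl: 1
  step 20. node 3  ⊔preds=[-5,1]  new=[-5,2]  old=[-5,1]  +wl: 2
  step 21. node 0  ⊔preds=[-5,2]  new=[-5,2]  old=[-5,1]  +wl: 3
  step 22. node 1  ⊔preds=[-5,2]  new=[-5,2]  old=[-5,1]  +wl: 0
  step 23. node 2  ⊔preds=[-5,2]  new=[-5,2]  old=[-5,1]  +wl: 1
  step 24. node 3  ⊔preds=[-5,2]  new=[-5,3]  old=[-5,2]  +wl: 2
  step 25. node 0  ⊔preds=[-5,3]  new=[-5,3]  old=[-5,2]  +wl: 3
  step 26. node 1  ⊔preds=[-5,3]  new=[-5,3]  old=[-5,2]  +wl: 0
  step 27. node 2  ⊔preds=[-5,3]  new=[-5,3]  old=[-5,2]  +wl: 1
  step 28. node 3  ⊔preds=[-5,3]  new=[-5,4]  old=[-5,3]  +wl: 2
  step 29. node 0  ⊔preds=[-5,4]  new=[-5,4]  old=[-5,3]  +wl: 3
  step 30. node 1  ⊔preds=[-5,4]  new=[-5,4]  old=[-5,3]  +wl: 0
  step 31. node 2  ⊔preds=[-5,4]  new=[-5,4]  old=[-5,3]  +wl: 1
  step 32. node 3  ⊔preds=[-5,4]  new=[-5,5]  old=[-5,4]  +wl: 2
  step 33. node 0  ⊔preds=[-5,5]  new=[-5,5]  old=[-5,4]  +wl: 3
  step 34. node 1  ⊔preds=[-5,5]  new=[-5,5]  old=[-5,4]  +wl: 0
  step 35. node 2  ⊔preds=[-5,5]  new=[-5,5]  old=[-5,4]  +wl: 1
  step 36. node 3  ⊔preds=[-5,5]  new=[-5,5]  stable
  step 37. node 0  ⊔preds=[-5,5]  new=[-5,5]  stable
  step 38. node 1  ⊔preds=[-5,5]  new=[-5,5]  stable

Least fixpoint reached:
  node 0: [-5,5]
  node 1: [-5,5]
  node 2: [-5,5]
  node 3: [-5,5]

yes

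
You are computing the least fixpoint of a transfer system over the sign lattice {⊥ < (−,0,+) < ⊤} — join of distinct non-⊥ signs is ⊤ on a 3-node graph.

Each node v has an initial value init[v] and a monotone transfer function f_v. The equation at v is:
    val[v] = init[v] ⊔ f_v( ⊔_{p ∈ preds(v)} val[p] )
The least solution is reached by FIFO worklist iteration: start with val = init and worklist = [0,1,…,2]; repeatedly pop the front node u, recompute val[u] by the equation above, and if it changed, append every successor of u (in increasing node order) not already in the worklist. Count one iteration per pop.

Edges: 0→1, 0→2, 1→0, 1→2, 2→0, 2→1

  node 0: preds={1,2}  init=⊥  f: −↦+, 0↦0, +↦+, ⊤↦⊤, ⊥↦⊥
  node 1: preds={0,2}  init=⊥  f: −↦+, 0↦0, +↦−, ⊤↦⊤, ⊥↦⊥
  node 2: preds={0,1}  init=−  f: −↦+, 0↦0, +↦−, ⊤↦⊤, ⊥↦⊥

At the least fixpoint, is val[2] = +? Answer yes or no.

Worklist (6 pops):
  #1 pop 0: in=− → + (was ⊥); enqueue []
  #2 pop 1: in=⊤ → ⊤ (was ⊥); enqueue [0]
  #3 pop 2: in=⊤ → ⊤ (was −); enqueue [1]
  #4 pop 0: in=⊤ → ⊤ (was +); enqueue [2]
  #5 pop 1: in=⊤ → ⊤ (no change)
  #6 pop 2: in=⊤ → ⊤ (no change)

Fixpoint:
  val[0] = ⊤
  val[1] = ⊤
  val[2] = ⊤

no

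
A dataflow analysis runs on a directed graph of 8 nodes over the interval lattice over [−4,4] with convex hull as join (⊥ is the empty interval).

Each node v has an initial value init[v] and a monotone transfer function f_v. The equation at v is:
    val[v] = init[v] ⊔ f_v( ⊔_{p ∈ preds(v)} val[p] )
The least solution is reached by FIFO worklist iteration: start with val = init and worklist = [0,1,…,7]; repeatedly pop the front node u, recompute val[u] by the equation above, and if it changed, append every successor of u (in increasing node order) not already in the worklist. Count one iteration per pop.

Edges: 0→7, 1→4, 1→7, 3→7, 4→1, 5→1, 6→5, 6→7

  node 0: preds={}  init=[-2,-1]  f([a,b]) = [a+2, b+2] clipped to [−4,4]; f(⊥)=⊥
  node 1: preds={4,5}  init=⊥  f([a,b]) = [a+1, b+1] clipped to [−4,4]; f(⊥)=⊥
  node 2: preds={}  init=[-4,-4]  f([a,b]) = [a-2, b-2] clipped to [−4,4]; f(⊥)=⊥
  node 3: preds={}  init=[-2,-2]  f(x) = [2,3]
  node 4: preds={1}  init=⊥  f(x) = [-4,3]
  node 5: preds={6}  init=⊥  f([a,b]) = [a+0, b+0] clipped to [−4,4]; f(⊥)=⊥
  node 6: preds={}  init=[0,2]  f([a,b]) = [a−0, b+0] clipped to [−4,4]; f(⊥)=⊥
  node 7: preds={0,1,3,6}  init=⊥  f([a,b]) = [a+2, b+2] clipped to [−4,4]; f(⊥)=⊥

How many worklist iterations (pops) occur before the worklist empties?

Iteration log — 11 steps:
  step 1. node 0  ⊔preds=⊥  new=[-2,-1]  stable
  step 2. node 1  ⊔preds=⊥  new=⊥  stable
  step 3. node 2  ⊔preds=⊥  new=[-4,-4]  stable
  step 4. node 3  ⊔preds=⊥  new=[-2,3]  old=[-2,-2]  +wl: 
  step 5. node 4  ⊔preds=⊥  new=[-4,3]  old=⊥  +wl: 1
  step 6. node 5  ⊔preds=[0,2]  new=[0,2]  old=⊥  +wl: 
  step 7. node 6  ⊔preds=⊥  new=[0,2]  stable
  step 8. node 7  ⊔preds=[-2,3]  new=[0,4]  old=⊥  +wl: 
  step 9. node 1  ⊔preds=[-4,3]  new=[-3,4]  old=⊥  +wl: 4,7
  step 10. node 4  ⊔preds=[-3,4]  new=[-4,3]  stable
  step 11. node 7  ⊔preds=[-3,4]  new=[-1,4]  old=[0,4]  +wl: 

Least fixpoint reached:
  node 0: [-2,-1]
  node 1: [-3,4]
  node 2: [-4,-4]
  node 3: [-2,3]
  node 4: [-4,3]
  node 5: [0,2]
  node 6: [0,2]
  node 7: [-1,4]

11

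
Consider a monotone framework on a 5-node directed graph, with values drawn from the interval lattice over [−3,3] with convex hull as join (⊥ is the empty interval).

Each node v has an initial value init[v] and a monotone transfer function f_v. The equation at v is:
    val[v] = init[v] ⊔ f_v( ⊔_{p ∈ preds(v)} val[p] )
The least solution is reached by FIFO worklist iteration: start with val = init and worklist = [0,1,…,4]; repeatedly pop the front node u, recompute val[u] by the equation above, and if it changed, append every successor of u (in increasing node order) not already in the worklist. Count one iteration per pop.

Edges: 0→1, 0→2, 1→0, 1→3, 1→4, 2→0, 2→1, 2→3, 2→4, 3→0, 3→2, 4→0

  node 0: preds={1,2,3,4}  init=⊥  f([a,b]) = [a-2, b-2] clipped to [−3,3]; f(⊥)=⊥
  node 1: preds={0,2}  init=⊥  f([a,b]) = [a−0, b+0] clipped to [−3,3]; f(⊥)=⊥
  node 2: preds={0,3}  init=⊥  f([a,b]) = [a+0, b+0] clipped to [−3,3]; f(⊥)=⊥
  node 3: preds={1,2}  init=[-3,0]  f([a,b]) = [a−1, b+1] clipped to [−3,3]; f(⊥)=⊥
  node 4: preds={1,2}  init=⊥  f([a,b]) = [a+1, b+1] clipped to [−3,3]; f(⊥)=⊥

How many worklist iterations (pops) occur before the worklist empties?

Worklist (25 pops):
  #1 pop 0: in=[-3,0] → [-3,-2] (was ⊥); enqueue []
  #2 pop 1: in=[-3,-2] → [-3,-2] (was ⊥); enqueue [0]
  #3 pop 2: in=[-3,0] → [-3,0] (was ⊥); enqueue [1]
  #4 pop 3: in=[-3,0] → [-3,1] (was [-3,0]); enqueue [2]
  #5 pop 4: in=[-3,0] → [-2,1] (was ⊥); enqueue []
  #6 pop 0: in=[-3,1] → [-3,-1] (was [-3,-2]); enqueue []
  #7 pop 1: in=[-3,0] → [-3,0] (was [-3,-2]); enqueue [0,3,4]
  #8 pop 2: in=[-3,1] → [-3,1] (was [-3,0]); enqueue [1]
  #9 pop 0: in=[-3,1] → [-3,-1] (no change)
  #10 pop 3: in=[-3,1] → [-3,2] (was [-3,1]); enqueue [0,2]
  #11 pop 4: in=[-3,1] → [-2,2] (was [-2,1]); enqueue []
  #12 pop 1: in=[-3,1] → [-3,1] (was [-3,0]); enqueue [3,4]
  #13 pop 0: in=[-3,2] → [-3,0] (was [-3,-1]); enqueue [1]
  #14 pop 2: in=[-3,2] → [-3,2] (was [-3,1]); enqueue [0]
  #15 pop 3: in=[-3,2] → [-3,3] (was [-3,2]); enqueue [2]
  #16 pop 4: in=[-3,2] → [-2,3] (was [-2,2]); enqueue []
  #17 pop 1: in=[-3,2] → [-3,2] (was [-3,1]); enqueue [3,4]
  #18 pop 0: in=[-3,3] → [-3,1] (was [-3,0]); enqueue [1]
  #19 pop 2: in=[-3,3] → [-3,3] (was [-3,2]); enqueue [0]
  #20 pop 3: in=[-3,3] → [-3,3] (no change)
  #21 pop 4: in=[-3,3] → [-2,3] (no change)
  #22 pop 1: in=[-3,3] → [-3,3] (was [-3,2]); enqueue [3,4]
  #23 pop 0: in=[-3,3] → [-3,1] (no change)
  #24 pop 3: in=[-3,3] → [-3,3] (no change)
  #25 pop 4: in=[-3,3] → [-2,3] (no change)

Fixpoint:
  val[0] = [-3,1]
  val[1] = [-3,3]
  val[2] = [-3,3]
  val[3] = [-3,3]
  val[4] = [-2,3]

25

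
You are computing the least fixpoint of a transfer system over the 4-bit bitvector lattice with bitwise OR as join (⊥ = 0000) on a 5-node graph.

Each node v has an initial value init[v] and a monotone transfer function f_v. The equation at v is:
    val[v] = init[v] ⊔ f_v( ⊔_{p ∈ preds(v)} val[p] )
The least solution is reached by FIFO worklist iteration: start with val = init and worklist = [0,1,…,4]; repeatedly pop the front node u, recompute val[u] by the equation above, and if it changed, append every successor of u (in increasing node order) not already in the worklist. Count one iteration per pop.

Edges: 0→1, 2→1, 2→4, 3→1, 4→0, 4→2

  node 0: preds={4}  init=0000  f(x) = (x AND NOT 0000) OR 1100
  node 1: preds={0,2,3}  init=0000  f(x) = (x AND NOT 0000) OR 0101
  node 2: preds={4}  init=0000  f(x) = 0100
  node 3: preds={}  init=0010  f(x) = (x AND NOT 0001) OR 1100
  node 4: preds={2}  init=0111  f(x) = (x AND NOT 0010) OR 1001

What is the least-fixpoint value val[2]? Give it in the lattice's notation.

0100

Worklist (8 pops):
  #1 pop 0: in=0111 → 1111 (was 0000); enqueue []
  #2 pop 1: in=1111 → 1111 (was 0000); enqueue []
  #3 pop 2: in=0111 → 0100 (was 0000); enqueue [1]
  #4 pop 3: in=0000 → 1110 (was 0010); enqueue []
  #5 pop 4: in=0100 → 1111 (was 0111); enqueue [0,2]
  #6 pop 1: in=1111 → 1111 (no change)
  #7 pop 0: in=1111 → 1111 (no change)
  #8 pop 2: in=1111 → 0100 (no change)

Fixpoint:
  val[0] = 1111
  val[1] = 1111
  val[2] = 0100
  val[3] = 1110
  val[4] = 1111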